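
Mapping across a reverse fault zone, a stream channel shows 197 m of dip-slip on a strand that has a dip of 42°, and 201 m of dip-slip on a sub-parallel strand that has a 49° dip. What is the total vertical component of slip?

284 m

throw_A = 197 × sin(42°) = 131.8 m
throw_B = 201 × sin(49°) = 151.7 m
total = 131.8 + 151.7 = 284 m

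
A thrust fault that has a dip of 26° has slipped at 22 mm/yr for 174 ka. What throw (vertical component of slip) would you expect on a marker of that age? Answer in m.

dip-slip = rate × time = 22 mm/yr × 174 ka = 3828 m
throw = dip-slip × sin(dip) = 3828 × sin(26°) = 1680 m

1680 m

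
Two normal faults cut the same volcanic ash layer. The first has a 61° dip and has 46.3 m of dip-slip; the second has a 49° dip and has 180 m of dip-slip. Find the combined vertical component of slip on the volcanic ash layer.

throw_A = 46.3 × sin(61°) = 40.49 m
throw_B = 180 × sin(49°) = 135.8 m
total = 40.49 + 135.8 = 176 m

176 m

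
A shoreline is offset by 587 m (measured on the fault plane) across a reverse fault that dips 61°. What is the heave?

heave = dip-slip × cos(dip) = 587 m × cos(61°) = 285 m

285 m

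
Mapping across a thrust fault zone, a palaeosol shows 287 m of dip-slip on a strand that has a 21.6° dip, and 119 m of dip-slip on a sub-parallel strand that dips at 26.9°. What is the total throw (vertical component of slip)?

throw_A = 287 × sin(21.6°) = 105.7 m
throw_B = 119 × sin(26.9°) = 53.84 m
total = 105.7 + 53.84 = 159 m

159 m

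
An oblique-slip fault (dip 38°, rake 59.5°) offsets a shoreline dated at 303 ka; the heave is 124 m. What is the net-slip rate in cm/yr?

0.0603 cm/yr

dip-slip = heave / cos(dip) = 124 / cos(38°) = 157.4 m
net slip = dip-slip / sin(rake) = 157.4 / sin(59.5°) = 182.6 m
rate = 182.6 m / 303 ka = 0.000603 m/yr = 0.0603 cm/yr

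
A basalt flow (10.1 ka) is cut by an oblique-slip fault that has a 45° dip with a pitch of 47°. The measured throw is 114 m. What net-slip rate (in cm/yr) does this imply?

dip-slip = throw / sin(dip) = 114 / sin(45°) = 161.2 m
net slip = dip-slip / sin(rake) = 161.2 / sin(47°) = 220.4 m
rate = 220.4 m / 10.1 ka = 0.0218 m/yr = 2.18 cm/yr

2.18 cm/yr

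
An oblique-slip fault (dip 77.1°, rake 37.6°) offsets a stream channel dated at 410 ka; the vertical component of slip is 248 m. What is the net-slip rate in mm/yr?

1.02 mm/yr

dip-slip = throw / sin(dip) = 248 / sin(77.1°) = 254.4 m
net slip = dip-slip / sin(rake) = 254.4 / sin(37.6°) = 417 m
rate = 417 m / 410 ka = 0.00102 m/yr = 1.02 mm/yr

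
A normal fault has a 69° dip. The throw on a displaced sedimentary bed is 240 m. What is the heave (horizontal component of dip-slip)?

heave = throw / tan(dip) = 240 / tan(69°) = 92.1 m

92.1 m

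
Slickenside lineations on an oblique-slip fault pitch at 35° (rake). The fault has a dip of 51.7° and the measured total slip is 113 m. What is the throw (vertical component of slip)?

dip-slip = net slip × sin(rake) = 113 m × sin(35°) = 64.81 m
throw = dip-slip × sin(dip) = 64.81 × sin(51.7°) = 50.9 m

50.9 m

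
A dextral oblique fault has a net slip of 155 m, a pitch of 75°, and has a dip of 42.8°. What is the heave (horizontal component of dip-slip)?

dip-slip = net slip × sin(rake) = 155 m × sin(75°) = 149.7 m
heave = dip-slip × cos(dip) = 149.7 × cos(42.8°) = 110 m

110 m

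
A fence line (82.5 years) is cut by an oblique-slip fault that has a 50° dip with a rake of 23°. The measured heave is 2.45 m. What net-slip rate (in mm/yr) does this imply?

dip-slip = heave / cos(dip) = 2.45 / cos(50°) = 3.812 m
net slip = dip-slip / sin(rake) = 3.812 / sin(23°) = 9.755 m
rate = 9.755 m / 82.5 years = 0.118 m/yr = 118 mm/yr

118 mm/yr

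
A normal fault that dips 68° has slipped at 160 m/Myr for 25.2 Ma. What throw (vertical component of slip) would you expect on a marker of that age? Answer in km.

dip-slip = rate × time = 160 m/Myr × 25.2 Ma = 4032 m
throw = dip-slip × sin(dip) = 4032 × sin(68°) = 3740 m = 3.74 km

3.74 km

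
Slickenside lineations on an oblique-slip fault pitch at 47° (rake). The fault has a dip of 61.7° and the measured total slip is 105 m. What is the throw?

67.6 m

dip-slip = net slip × sin(rake) = 105 m × sin(47°) = 76.79 m
throw = dip-slip × sin(dip) = 76.79 × sin(61.7°) = 67.6 m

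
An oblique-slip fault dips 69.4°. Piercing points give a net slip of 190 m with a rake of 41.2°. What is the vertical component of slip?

117 m

dip-slip = net slip × sin(rake) = 190 m × sin(41.2°) = 125.2 m
throw = dip-slip × sin(dip) = 125.2 × sin(69.4°) = 117 m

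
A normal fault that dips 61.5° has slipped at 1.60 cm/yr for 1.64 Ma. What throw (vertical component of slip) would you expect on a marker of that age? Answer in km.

23.1 km

dip-slip = rate × time = 1.60 cm/yr × 1.64 Ma = 26240 m
throw = dip-slip × sin(dip) = 26240 × sin(61.5°) = 23100 m = 23.1 km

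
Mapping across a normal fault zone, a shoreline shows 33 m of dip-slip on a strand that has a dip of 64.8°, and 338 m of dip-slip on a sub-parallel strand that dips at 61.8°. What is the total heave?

174 m

heave_A = 33 × cos(64.8°) = 14.05 m
heave_B = 338 × cos(61.8°) = 159.7 m
total = 14.05 + 159.7 = 174 m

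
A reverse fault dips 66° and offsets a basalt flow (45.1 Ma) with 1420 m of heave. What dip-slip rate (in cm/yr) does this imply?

dip-slip = heave / cos(dip) = 1420 m / cos(66°) = 3491 m
rate = 3491 m / 45.1 Ma = 0.0000774 m/yr = 0.00774 cm/yr

0.00774 cm/yr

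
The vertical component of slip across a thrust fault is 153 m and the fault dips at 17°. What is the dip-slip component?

523 m

dip-slip = throw / sin(dip) = 153 / sin(17°) = 523 m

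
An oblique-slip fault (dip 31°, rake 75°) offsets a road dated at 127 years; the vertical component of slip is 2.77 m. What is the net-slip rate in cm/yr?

dip-slip = throw / sin(dip) = 2.77 / sin(31°) = 5.378 m
net slip = dip-slip / sin(rake) = 5.378 / sin(75°) = 5.568 m
rate = 5.568 m / 127 years = 0.0438 m/yr = 4.38 cm/yr

4.38 cm/yr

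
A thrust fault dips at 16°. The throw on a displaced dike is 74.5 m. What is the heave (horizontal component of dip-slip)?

heave = throw / tan(dip) = 74.5 / tan(16°) = 260 m

260 m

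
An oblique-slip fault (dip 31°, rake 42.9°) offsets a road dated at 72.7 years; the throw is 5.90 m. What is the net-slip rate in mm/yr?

231 mm/yr

dip-slip = throw / sin(dip) = 5.90 / sin(31°) = 11.46 m
net slip = dip-slip / sin(rake) = 11.46 / sin(42.9°) = 16.83 m
rate = 16.83 m / 72.7 years = 0.231 m/yr = 231 mm/yr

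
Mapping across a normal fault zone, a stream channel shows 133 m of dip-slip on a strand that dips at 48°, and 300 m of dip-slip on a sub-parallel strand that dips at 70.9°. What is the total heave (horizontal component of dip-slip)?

heave_A = 133 × cos(48°) = 88.99 m
heave_B = 300 × cos(70.9°) = 98.17 m
total = 88.99 + 98.17 = 187 m

187 m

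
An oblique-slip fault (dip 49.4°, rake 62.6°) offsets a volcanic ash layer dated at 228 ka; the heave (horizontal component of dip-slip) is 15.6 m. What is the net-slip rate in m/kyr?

dip-slip = heave / cos(dip) = 15.6 / cos(49.4°) = 23.97 m
net slip = dip-slip / sin(rake) = 23.97 / sin(62.6°) = 27 m
rate = 27 m / 228 ka = 0.000118 m/yr = 0.118 m/kyr

0.118 m/kyr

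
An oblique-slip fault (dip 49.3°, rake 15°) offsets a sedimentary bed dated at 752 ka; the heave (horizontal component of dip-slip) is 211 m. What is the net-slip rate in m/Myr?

1660 m/Myr

dip-slip = heave / cos(dip) = 211 / cos(49.3°) = 323.6 m
net slip = dip-slip / sin(rake) = 323.6 / sin(15°) = 1250 m
rate = 1250 m / 752 ka = 0.00166 m/yr = 1660 m/Myr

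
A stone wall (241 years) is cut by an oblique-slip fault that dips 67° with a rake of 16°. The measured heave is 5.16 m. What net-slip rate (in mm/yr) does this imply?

199 mm/yr

dip-slip = heave / cos(dip) = 5.16 / cos(67°) = 13.21 m
net slip = dip-slip / sin(rake) = 13.21 / sin(16°) = 47.91 m
rate = 47.91 m / 241 years = 0.199 m/yr = 199 mm/yr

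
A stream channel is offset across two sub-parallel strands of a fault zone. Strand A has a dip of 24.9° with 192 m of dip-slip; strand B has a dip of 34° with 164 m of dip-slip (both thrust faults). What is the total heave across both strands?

heave_A = 192 × cos(24.9°) = 174.2 m
heave_B = 164 × cos(34°) = 136 m
total = 174.2 + 136 = 310 m

310 m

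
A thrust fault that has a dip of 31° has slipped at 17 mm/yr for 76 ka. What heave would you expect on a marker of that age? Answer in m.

1110 m

dip-slip = rate × time = 17 mm/yr × 76 ka = 1292 m
heave = dip-slip × cos(dip) = 1292 × cos(31°) = 1110 m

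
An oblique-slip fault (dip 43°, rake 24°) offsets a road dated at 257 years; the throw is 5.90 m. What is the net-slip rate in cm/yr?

dip-slip = throw / sin(dip) = 5.90 / sin(43°) = 8.651 m
net slip = dip-slip / sin(rake) = 8.651 / sin(24°) = 21.27 m
rate = 21.27 m / 257 years = 0.0828 m/yr = 8.28 cm/yr

8.28 cm/yr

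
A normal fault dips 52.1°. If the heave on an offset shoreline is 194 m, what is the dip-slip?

dip-slip = heave / cos(dip) = 194 / cos(52.1°) = 316 m

316 m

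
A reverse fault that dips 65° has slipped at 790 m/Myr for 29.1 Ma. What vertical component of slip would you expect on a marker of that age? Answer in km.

dip-slip = rate × time = 790 m/Myr × 29.1 Ma = 22990 m
throw = dip-slip × sin(dip) = 22990 × sin(65°) = 20800 m = 20.8 km

20.8 km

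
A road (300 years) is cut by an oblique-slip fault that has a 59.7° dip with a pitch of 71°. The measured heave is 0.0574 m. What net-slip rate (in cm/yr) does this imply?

0.0401 cm/yr

dip-slip = heave / cos(dip) = 0.0574 / cos(59.7°) = 0.1138 m
net slip = dip-slip / sin(rake) = 0.1138 / sin(71°) = 0.1203 m
rate = 0.1203 m / 300 years = 0.000401 m/yr = 0.0401 cm/yr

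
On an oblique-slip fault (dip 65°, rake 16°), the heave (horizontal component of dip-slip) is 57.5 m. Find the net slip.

dip-slip = heave / cos(dip) = 57.5 / cos(65°) = 136.1 m
net slip = dip-slip / sin(rake) = 136.1 / sin(16°) = 494 m

494 m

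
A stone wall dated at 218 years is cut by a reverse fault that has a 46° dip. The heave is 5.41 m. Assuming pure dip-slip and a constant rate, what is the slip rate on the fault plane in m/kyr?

35.7 m/kyr

dip-slip = heave / cos(dip) = 5.41 m / cos(46°) = 7.788 m
rate = 7.788 m / 218 years = 0.0357 m/yr = 35.7 m/kyr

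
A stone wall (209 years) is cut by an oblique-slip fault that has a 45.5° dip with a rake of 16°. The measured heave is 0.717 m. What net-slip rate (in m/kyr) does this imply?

dip-slip = heave / cos(dip) = 0.717 / cos(45.5°) = 1.023 m
net slip = dip-slip / sin(rake) = 1.023 / sin(16°) = 3.711 m
rate = 3.711 m / 209 years = 0.0178 m/yr = 17.8 m/kyr

17.8 m/kyr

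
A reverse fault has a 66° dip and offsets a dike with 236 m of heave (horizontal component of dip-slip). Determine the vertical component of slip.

throw = heave × tan(dip) = 236 × tan(66°) = 530 m

530 m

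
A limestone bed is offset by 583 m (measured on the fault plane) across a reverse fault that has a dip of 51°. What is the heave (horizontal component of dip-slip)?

heave = dip-slip × cos(dip) = 583 m × cos(51°) = 367 m

367 m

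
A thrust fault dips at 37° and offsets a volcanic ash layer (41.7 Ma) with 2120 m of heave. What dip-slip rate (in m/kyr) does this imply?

dip-slip = heave / cos(dip) = 2120 m / cos(37°) = 2655 m
rate = 2655 m / 41.7 Ma = 0.0000637 m/yr = 0.0637 m/kyr

0.0637 m/kyr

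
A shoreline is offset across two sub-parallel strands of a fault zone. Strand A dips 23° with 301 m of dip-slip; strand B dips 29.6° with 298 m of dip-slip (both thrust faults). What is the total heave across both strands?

536 m

heave_A = 301 × cos(23°) = 277.1 m
heave_B = 298 × cos(29.6°) = 259.1 m
total = 277.1 + 259.1 = 536 m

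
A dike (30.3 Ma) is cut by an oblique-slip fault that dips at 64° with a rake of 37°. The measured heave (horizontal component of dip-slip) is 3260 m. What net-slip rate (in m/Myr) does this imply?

408 m/Myr

dip-slip = heave / cos(dip) = 3260 / cos(64°) = 7437 m
net slip = dip-slip / sin(rake) = 7437 / sin(37°) = 12360 m
rate = 12360 m / 30.3 Ma = 0.000408 m/yr = 408 m/Myr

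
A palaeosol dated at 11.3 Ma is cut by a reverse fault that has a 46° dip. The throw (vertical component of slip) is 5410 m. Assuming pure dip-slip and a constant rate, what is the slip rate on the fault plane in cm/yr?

dip-slip = throw / sin(dip) = 5410 m / sin(46°) = 7521 m
rate = 7521 m / 11.3 Ma = 0.000666 m/yr = 0.0666 cm/yr

0.0666 cm/yr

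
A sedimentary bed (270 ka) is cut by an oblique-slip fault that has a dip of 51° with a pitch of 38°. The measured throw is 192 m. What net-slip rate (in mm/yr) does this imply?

1.49 mm/yr

dip-slip = throw / sin(dip) = 192 / sin(51°) = 247.1 m
net slip = dip-slip / sin(rake) = 247.1 / sin(38°) = 401.3 m
rate = 401.3 m / 270 ka = 0.00149 m/yr = 1.49 mm/yr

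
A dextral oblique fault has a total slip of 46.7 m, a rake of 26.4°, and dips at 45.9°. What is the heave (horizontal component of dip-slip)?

14.5 m

dip-slip = net slip × sin(rake) = 46.7 m × sin(26.4°) = 20.76 m
heave = dip-slip × cos(dip) = 20.76 × cos(45.9°) = 14.5 m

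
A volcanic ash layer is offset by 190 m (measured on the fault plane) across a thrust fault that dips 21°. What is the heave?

177 m

heave = dip-slip × cos(dip) = 190 m × cos(21°) = 177 m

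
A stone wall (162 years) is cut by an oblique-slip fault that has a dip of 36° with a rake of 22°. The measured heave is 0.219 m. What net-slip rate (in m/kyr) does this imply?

dip-slip = heave / cos(dip) = 0.219 / cos(36°) = 0.2707 m
net slip = dip-slip / sin(rake) = 0.2707 / sin(22°) = 0.7226 m
rate = 0.7226 m / 162 years = 0.00446 m/yr = 4.46 m/kyr

4.46 m/kyr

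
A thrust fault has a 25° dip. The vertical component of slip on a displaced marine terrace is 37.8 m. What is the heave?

81.1 m

heave = throw / tan(dip) = 37.8 / tan(25°) = 81.1 m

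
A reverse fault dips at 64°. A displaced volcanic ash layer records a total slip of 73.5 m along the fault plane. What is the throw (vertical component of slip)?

throw = dip-slip × sin(dip) = 73.5 m × sin(64°) = 66.1 m

66.1 m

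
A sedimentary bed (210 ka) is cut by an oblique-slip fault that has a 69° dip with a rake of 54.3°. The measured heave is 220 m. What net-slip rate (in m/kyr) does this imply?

3.60 m/kyr

dip-slip = heave / cos(dip) = 220 / cos(69°) = 613.9 m
net slip = dip-slip / sin(rake) = 613.9 / sin(54.3°) = 755.9 m
rate = 755.9 m / 210 ka = 0.00360 m/yr = 3.60 m/kyr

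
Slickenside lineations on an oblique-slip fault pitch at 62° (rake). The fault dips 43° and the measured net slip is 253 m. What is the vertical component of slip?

152 m

dip-slip = net slip × sin(rake) = 253 m × sin(62°) = 223.4 m
throw = dip-slip × sin(dip) = 223.4 × sin(43°) = 152 m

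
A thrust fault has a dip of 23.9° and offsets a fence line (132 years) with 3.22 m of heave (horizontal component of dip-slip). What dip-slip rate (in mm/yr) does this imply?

dip-slip = heave / cos(dip) = 3.22 m / cos(23.9°) = 3.522 m
rate = 3.522 m / 132 years = 0.0267 m/yr = 26.7 mm/yr

26.7 mm/yr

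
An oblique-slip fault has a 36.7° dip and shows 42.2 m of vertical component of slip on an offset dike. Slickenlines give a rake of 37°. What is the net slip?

dip-slip = throw / sin(dip) = 42.2 / sin(36.7°) = 70.61 m
net slip = dip-slip / sin(rake) = 70.61 / sin(37°) = 117 m

117 m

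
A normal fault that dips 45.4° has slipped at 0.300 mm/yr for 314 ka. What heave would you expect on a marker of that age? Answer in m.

dip-slip = rate × time = 0.300 mm/yr × 314 ka = 94.20 m
heave = dip-slip × cos(dip) = 94.20 × cos(45.4°) = 66.1 m

66.1 m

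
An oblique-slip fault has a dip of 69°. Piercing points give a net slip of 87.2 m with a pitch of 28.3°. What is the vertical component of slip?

dip-slip = net slip × sin(rake) = 87.2 m × sin(28.3°) = 41.34 m
throw = dip-slip × sin(dip) = 41.34 × sin(69°) = 38.6 m

38.6 m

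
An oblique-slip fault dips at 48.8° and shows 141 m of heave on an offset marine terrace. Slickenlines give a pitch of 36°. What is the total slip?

dip-slip = heave / cos(dip) = 141 / cos(48.8°) = 214.1 m
net slip = dip-slip / sin(rake) = 214.1 / sin(36°) = 364 m

364 m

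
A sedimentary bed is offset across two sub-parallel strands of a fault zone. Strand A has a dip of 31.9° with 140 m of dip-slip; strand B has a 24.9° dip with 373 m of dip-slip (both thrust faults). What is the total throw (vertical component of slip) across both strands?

231 m

throw_A = 140 × sin(31.9°) = 73.98 m
throw_B = 373 × sin(24.9°) = 157 m
total = 73.98 + 157 = 231 m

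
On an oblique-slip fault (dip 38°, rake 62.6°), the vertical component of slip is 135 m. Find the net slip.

dip-slip = throw / sin(dip) = 135 / sin(38°) = 219.3 m
net slip = dip-slip / sin(rake) = 219.3 / sin(62.6°) = 247 m

247 m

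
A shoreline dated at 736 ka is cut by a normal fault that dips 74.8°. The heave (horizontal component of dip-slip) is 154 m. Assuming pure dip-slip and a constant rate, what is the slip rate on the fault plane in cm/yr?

0.0798 cm/yr

dip-slip = heave / cos(dip) = 154 m / cos(74.8°) = 587.4 m
rate = 587.4 m / 736 ka = 0.000798 m/yr = 0.0798 cm/yr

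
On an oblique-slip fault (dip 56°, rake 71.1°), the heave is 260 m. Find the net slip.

491 m

dip-slip = heave / cos(dip) = 260 / cos(56°) = 465 m
net slip = dip-slip / sin(rake) = 465 / sin(71.1°) = 491 m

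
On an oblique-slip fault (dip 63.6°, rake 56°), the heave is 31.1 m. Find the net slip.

dip-slip = heave / cos(dip) = 31.1 / cos(63.6°) = 69.94 m
net slip = dip-slip / sin(rake) = 69.94 / sin(56°) = 84.4 m

84.4 m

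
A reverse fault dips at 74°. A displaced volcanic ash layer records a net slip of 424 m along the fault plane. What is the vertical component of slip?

408 m

throw = dip-slip × sin(dip) = 424 m × sin(74°) = 408 m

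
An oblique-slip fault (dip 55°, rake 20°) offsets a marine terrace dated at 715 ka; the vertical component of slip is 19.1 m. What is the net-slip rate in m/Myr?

95.3 m/Myr

dip-slip = throw / sin(dip) = 19.1 / sin(55°) = 23.32 m
net slip = dip-slip / sin(rake) = 23.32 / sin(20°) = 68.17 m
rate = 68.17 m / 715 ka = 0.0000953 m/yr = 95.3 m/Myr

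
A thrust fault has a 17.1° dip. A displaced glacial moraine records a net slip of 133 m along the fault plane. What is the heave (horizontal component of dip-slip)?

heave = dip-slip × cos(dip) = 133 m × cos(17.1°) = 127 m

127 m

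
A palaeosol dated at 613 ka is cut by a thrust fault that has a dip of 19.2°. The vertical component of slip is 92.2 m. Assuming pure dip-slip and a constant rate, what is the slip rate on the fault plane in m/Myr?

dip-slip = throw / sin(dip) = 92.2 m / sin(19.2°) = 280.4 m
rate = 280.4 m / 613 ka = 0.000457 m/yr = 457 m/Myr

457 m/Myr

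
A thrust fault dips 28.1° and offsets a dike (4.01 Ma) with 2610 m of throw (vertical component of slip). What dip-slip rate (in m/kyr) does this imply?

dip-slip = throw / sin(dip) = 2610 m / sin(28.1°) = 5541 m
rate = 5541 m / 4.01 Ma = 0.00138 m/yr = 1.38 m/kyr

1.38 m/kyr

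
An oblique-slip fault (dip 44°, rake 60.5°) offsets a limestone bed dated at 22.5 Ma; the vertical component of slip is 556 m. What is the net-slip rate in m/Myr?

40.9 m/Myr

dip-slip = throw / sin(dip) = 556 / sin(44°) = 800.4 m
net slip = dip-slip / sin(rake) = 800.4 / sin(60.5°) = 919.6 m
rate = 919.6 m / 22.5 Ma = 0.0000409 m/yr = 40.9 m/Myr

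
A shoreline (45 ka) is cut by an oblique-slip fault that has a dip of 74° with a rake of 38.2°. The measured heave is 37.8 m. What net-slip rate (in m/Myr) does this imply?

dip-slip = heave / cos(dip) = 37.8 / cos(74°) = 137.1 m
net slip = dip-slip / sin(rake) = 137.1 / sin(38.2°) = 221.8 m
rate = 221.8 m / 45 ka = 0.00493 m/yr = 4930 m/Myr

4930 m/Myr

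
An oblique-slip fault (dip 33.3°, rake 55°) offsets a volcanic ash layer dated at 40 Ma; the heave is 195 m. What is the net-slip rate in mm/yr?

dip-slip = heave / cos(dip) = 195 / cos(33.3°) = 233.3 m
net slip = dip-slip / sin(rake) = 233.3 / sin(55°) = 284.8 m
rate = 284.8 m / 40 Ma = 0.00000712 m/yr = 0.00712 mm/yr

0.00712 mm/yr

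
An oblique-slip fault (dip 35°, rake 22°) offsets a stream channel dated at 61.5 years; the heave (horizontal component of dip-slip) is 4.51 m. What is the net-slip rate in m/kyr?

239 m/kyr

dip-slip = heave / cos(dip) = 4.51 / cos(35°) = 5.506 m
net slip = dip-slip / sin(rake) = 5.506 / sin(22°) = 14.70 m
rate = 14.70 m / 61.5 years = 0.239 m/yr = 239 m/kyr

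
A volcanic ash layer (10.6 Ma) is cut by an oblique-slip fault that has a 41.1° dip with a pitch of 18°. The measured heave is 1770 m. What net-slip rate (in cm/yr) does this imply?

dip-slip = heave / cos(dip) = 1770 / cos(41.1°) = 2349 m
net slip = dip-slip / sin(rake) = 2349 / sin(18°) = 7601 m
rate = 7601 m / 10.6 Ma = 0.000717 m/yr = 0.0717 cm/yr

0.0717 cm/yr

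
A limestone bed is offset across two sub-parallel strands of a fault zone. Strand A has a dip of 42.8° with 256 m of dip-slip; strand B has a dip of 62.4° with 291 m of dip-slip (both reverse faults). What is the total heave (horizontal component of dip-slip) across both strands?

323 m

heave_A = 256 × cos(42.8°) = 187.8 m
heave_B = 291 × cos(62.4°) = 134.8 m
total = 187.8 + 134.8 = 323 m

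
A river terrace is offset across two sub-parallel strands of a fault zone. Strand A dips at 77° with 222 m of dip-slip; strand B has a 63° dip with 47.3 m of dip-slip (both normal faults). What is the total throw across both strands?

258 m

throw_A = 222 × sin(77°) = 216.3 m
throw_B = 47.3 × sin(63°) = 42.14 m
total = 216.3 + 42.14 = 258 m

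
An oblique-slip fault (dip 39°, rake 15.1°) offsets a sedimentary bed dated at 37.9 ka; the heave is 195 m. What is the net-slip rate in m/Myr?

dip-slip = heave / cos(dip) = 195 / cos(39°) = 250.9 m
net slip = dip-slip / sin(rake) = 250.9 / sin(15.1°) = 963.2 m
rate = 963.2 m / 37.9 ka = 0.0254 m/yr = 25400 m/Myr

25400 m/Myr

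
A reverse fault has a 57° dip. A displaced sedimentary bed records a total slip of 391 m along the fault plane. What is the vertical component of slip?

throw = dip-slip × sin(dip) = 391 m × sin(57°) = 328 m

328 m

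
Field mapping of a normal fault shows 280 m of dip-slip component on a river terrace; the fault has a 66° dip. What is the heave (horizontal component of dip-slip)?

heave = dip-slip × cos(dip) = 280 m × cos(66°) = 114 m

114 m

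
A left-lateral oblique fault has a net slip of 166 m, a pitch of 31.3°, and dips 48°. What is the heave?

57.7 m

dip-slip = net slip × sin(rake) = 166 m × sin(31.3°) = 86.24 m
heave = dip-slip × cos(dip) = 86.24 × cos(48°) = 57.7 m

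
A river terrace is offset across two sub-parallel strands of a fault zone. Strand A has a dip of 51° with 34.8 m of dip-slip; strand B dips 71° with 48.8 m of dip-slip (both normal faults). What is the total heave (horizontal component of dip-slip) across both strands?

37.8 m

heave_A = 34.8 × cos(51°) = 21.90 m
heave_B = 48.8 × cos(71°) = 15.89 m
total = 21.90 + 15.89 = 37.8 m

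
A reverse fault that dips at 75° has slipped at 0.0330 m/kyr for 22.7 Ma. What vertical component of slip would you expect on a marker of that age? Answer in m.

dip-slip = rate × time = 0.0330 m/kyr × 22.7 Ma = 749.1 m
throw = dip-slip × sin(dip) = 749.1 × sin(75°) = 724 m

724 m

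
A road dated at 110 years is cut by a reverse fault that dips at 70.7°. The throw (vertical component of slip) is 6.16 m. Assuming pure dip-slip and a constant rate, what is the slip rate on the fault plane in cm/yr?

5.93 cm/yr

dip-slip = throw / sin(dip) = 6.16 m / sin(70.7°) = 6.527 m
rate = 6.527 m / 110 years = 0.0593 m/yr = 5.93 cm/yr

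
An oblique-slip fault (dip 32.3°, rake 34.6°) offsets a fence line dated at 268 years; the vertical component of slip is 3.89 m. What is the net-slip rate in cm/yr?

dip-slip = throw / sin(dip) = 3.89 / sin(32.3°) = 7.280 m
net slip = dip-slip / sin(rake) = 7.280 / sin(34.6°) = 12.82 m
rate = 12.82 m / 268 years = 0.0478 m/yr = 4.78 cm/yr

4.78 cm/yr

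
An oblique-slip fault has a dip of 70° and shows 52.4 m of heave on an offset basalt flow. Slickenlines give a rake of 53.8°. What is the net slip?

190 m

dip-slip = heave / cos(dip) = 52.4 / cos(70°) = 153.2 m
net slip = dip-slip / sin(rake) = 153.2 / sin(53.8°) = 190 m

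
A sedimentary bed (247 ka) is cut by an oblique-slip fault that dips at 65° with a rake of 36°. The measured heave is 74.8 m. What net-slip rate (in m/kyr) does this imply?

1.22 m/kyr

dip-slip = heave / cos(dip) = 74.8 / cos(65°) = 177 m
net slip = dip-slip / sin(rake) = 177 / sin(36°) = 301.1 m
rate = 301.1 m / 247 ka = 0.00122 m/yr = 1.22 m/kyr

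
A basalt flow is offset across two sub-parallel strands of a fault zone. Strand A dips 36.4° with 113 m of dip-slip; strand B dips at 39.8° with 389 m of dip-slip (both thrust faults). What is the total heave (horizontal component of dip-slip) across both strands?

heave_A = 113 × cos(36.4°) = 90.95 m
heave_B = 389 × cos(39.8°) = 298.9 m
total = 90.95 + 298.9 = 390 m

390 m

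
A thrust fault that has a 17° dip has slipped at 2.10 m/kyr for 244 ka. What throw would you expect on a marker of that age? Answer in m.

150 m

dip-slip = rate × time = 2.10 m/kyr × 244 ka = 512.4 m
throw = dip-slip × sin(dip) = 512.4 × sin(17°) = 150 m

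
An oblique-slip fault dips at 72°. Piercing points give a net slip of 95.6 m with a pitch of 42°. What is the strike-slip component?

71 m

strike-slip = net slip × cos(rake) = 95.6 m × cos(42°) = 71 m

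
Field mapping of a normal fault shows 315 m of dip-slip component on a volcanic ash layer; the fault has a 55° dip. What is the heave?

181 m

heave = dip-slip × cos(dip) = 315 m × cos(55°) = 181 m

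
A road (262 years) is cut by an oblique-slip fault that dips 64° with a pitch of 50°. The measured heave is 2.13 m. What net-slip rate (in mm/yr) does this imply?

24.2 mm/yr

dip-slip = heave / cos(dip) = 2.13 / cos(64°) = 4.859 m
net slip = dip-slip / sin(rake) = 4.859 / sin(50°) = 6.343 m
rate = 6.343 m / 262 years = 0.0242 m/yr = 24.2 mm/yr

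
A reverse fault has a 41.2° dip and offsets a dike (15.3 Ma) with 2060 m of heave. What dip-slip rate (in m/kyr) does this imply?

0.179 m/kyr

dip-slip = heave / cos(dip) = 2060 m / cos(41.2°) = 2738 m
rate = 2738 m / 15.3 Ma = 0.000179 m/yr = 0.179 m/kyr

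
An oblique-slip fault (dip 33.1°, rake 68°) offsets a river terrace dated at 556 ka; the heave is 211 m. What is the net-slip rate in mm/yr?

0.489 mm/yr

dip-slip = heave / cos(dip) = 211 / cos(33.1°) = 251.9 m
net slip = dip-slip / sin(rake) = 251.9 / sin(68°) = 271.7 m
rate = 271.7 m / 556 ka = 0.000489 m/yr = 0.489 mm/yr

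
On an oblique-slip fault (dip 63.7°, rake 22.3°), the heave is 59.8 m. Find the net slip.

dip-slip = heave / cos(dip) = 59.8 / cos(63.7°) = 135 m
net slip = dip-slip / sin(rake) = 135 / sin(22.3°) = 356 m

356 m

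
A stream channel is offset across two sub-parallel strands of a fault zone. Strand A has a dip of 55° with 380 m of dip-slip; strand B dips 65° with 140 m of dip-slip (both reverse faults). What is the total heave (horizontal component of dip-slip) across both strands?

277 m

heave_A = 380 × cos(55°) = 218 m
heave_B = 140 × cos(65°) = 59.17 m
total = 218 + 59.17 = 277 m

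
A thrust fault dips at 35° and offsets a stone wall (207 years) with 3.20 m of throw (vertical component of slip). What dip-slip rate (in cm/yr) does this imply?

2.70 cm/yr

dip-slip = throw / sin(dip) = 3.20 m / sin(35°) = 5.579 m
rate = 5.579 m / 207 years = 0.0270 m/yr = 2.70 cm/yr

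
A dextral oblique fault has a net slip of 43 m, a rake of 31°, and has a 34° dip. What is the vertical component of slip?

12.4 m

dip-slip = net slip × sin(rake) = 43 m × sin(31°) = 22.15 m
throw = dip-slip × sin(dip) = 22.15 × sin(34°) = 12.4 m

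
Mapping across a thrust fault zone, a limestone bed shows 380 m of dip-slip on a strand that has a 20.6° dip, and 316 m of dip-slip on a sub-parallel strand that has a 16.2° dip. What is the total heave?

heave_A = 380 × cos(20.6°) = 355.7 m
heave_B = 316 × cos(16.2°) = 303.5 m
total = 355.7 + 303.5 = 659 m

659 m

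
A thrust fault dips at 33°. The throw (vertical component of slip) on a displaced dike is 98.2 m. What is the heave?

151 m

heave = throw / tan(dip) = 98.2 / tan(33°) = 151 m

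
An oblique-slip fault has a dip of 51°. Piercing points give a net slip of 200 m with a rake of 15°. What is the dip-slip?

dip-slip = net slip × sin(rake) = 200 m × sin(15°) = 51.8 m

51.8 m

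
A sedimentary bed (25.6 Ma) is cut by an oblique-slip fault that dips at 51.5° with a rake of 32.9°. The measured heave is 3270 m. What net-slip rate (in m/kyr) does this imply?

dip-slip = heave / cos(dip) = 3270 / cos(51.5°) = 5253 m
net slip = dip-slip / sin(rake) = 5253 / sin(32.9°) = 9671 m
rate = 9671 m / 25.6 Ma = 0.000378 m/yr = 0.378 m/kyr

0.378 m/kyr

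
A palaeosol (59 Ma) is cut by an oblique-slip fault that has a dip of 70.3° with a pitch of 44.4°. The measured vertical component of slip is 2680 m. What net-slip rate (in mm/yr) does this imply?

0.0690 mm/yr

dip-slip = throw / sin(dip) = 2680 / sin(70.3°) = 2847 m
net slip = dip-slip / sin(rake) = 2847 / sin(44.4°) = 4069 m
rate = 4069 m / 59 Ma = 0.0000690 m/yr = 0.0690 mm/yr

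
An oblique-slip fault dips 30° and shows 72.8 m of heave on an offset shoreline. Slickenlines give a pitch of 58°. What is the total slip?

dip-slip = heave / cos(dip) = 72.8 / cos(30°) = 84.06 m
net slip = dip-slip / sin(rake) = 84.06 / sin(58°) = 99.1 m

99.1 m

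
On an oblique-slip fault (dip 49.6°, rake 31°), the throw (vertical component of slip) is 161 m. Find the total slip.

dip-slip = throw / sin(dip) = 161 / sin(49.6°) = 211.4 m
net slip = dip-slip / sin(rake) = 211.4 / sin(31°) = 410 m

410 m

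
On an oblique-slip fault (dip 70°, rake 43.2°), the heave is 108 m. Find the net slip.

461 m

dip-slip = heave / cos(dip) = 108 / cos(70°) = 315.8 m
net slip = dip-slip / sin(rake) = 315.8 / sin(43.2°) = 461 m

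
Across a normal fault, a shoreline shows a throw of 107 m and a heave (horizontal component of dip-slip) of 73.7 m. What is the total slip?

net slip = √(throw² + heave²) = √(107² + 73.7²) = 130 m

130 m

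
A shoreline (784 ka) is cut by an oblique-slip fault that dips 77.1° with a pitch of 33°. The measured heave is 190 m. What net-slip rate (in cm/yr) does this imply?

0.199 cm/yr

dip-slip = heave / cos(dip) = 190 / cos(77.1°) = 851.1 m
net slip = dip-slip / sin(rake) = 851.1 / sin(33°) = 1563 m
rate = 1563 m / 784 ka = 0.00199 m/yr = 0.199 cm/yr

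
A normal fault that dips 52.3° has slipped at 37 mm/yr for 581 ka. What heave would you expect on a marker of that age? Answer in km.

13.1 km

dip-slip = rate × time = 37 mm/yr × 581 ka = 21500 m
heave = dip-slip × cos(dip) = 21500 × cos(52.3°) = 13100 m = 13.1 km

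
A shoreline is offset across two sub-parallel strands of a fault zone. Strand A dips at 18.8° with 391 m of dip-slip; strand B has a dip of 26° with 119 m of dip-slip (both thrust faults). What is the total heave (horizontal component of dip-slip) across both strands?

477 m

heave_A = 391 × cos(18.8°) = 370.1 m
heave_B = 119 × cos(26°) = 107 m
total = 370.1 + 107 = 477 m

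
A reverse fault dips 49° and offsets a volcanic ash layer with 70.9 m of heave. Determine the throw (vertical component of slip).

throw = heave × tan(dip) = 70.9 × tan(49°) = 81.6 m

81.6 m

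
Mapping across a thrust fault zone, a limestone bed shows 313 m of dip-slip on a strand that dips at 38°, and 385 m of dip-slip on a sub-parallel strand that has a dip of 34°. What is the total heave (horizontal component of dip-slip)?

heave_A = 313 × cos(38°) = 246.6 m
heave_B = 385 × cos(34°) = 319.2 m
total = 246.6 + 319.2 = 566 m

566 m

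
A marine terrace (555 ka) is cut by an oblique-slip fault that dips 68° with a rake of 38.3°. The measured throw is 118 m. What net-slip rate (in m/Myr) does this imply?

370 m/Myr

dip-slip = throw / sin(dip) = 118 / sin(68°) = 127.3 m
net slip = dip-slip / sin(rake) = 127.3 / sin(38.3°) = 205.3 m
rate = 205.3 m / 555 ka = 0.000370 m/yr = 370 m/Myr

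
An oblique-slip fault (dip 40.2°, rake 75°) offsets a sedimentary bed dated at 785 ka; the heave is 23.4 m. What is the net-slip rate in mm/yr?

0.0404 mm/yr

dip-slip = heave / cos(dip) = 23.4 / cos(40.2°) = 30.64 m
net slip = dip-slip / sin(rake) = 30.64 / sin(75°) = 31.72 m
rate = 31.72 m / 785 ka = 0.0000404 m/yr = 0.0404 mm/yr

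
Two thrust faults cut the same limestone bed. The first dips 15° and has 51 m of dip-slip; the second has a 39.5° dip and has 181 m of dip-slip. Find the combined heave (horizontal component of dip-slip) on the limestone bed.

heave_A = 51 × cos(15°) = 49.26 m
heave_B = 181 × cos(39.5°) = 139.7 m
total = 49.26 + 139.7 = 189 m

189 m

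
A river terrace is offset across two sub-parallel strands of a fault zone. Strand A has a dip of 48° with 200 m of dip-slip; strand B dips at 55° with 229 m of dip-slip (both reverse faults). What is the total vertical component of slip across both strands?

336 m

throw_A = 200 × sin(48°) = 148.6 m
throw_B = 229 × sin(55°) = 187.6 m
total = 148.6 + 187.6 = 336 m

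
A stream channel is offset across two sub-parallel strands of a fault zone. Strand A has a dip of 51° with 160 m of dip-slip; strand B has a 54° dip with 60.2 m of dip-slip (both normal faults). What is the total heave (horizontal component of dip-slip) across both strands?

136 m

heave_A = 160 × cos(51°) = 100.7 m
heave_B = 60.2 × cos(54°) = 35.38 m
total = 100.7 + 35.38 = 136 m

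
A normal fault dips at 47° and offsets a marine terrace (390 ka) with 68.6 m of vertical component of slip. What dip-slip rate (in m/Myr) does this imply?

dip-slip = throw / sin(dip) = 68.6 m / sin(47°) = 93.80 m
rate = 93.80 m / 390 ka = 0.000241 m/yr = 241 m/Myr

241 m/Myr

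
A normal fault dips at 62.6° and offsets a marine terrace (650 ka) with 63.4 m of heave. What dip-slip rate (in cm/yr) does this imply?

dip-slip = heave / cos(dip) = 63.4 m / cos(62.6°) = 137.8 m
rate = 137.8 m / 650 ka = 0.000212 m/yr = 0.0212 cm/yr

0.0212 cm/yr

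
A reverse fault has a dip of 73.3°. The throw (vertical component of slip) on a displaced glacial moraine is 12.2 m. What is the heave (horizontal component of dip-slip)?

3.66 m

heave = throw / tan(dip) = 12.2 / tan(73.3°) = 3.66 m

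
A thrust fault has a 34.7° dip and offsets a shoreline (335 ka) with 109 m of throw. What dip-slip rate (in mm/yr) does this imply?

0.572 mm/yr

dip-slip = throw / sin(dip) = 109 m / sin(34.7°) = 191.5 m
rate = 191.5 m / 335 ka = 0.000572 m/yr = 0.572 mm/yr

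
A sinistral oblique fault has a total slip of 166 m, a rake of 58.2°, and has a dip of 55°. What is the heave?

80.9 m

dip-slip = net slip × sin(rake) = 166 m × sin(58.2°) = 141.1 m
heave = dip-slip × cos(dip) = 141.1 × cos(55°) = 80.9 m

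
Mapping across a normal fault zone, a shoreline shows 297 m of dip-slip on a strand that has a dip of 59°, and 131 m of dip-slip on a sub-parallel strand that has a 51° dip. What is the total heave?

235 m

heave_A = 297 × cos(59°) = 153 m
heave_B = 131 × cos(51°) = 82.44 m
total = 153 + 82.44 = 235 m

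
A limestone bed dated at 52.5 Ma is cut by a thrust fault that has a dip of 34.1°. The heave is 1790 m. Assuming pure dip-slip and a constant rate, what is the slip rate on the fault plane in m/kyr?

0.0412 m/kyr

dip-slip = heave / cos(dip) = 1790 m / cos(34.1°) = 2162 m
rate = 2162 m / 52.5 Ma = 0.0000412 m/yr = 0.0412 m/kyr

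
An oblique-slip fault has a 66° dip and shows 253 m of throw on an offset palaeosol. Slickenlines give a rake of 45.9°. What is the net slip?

dip-slip = throw / sin(dip) = 253 / sin(66°) = 276.9 m
net slip = dip-slip / sin(rake) = 276.9 / sin(45.9°) = 386 m

386 m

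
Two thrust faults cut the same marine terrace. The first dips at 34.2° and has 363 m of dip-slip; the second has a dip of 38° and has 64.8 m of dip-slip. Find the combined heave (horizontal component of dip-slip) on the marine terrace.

351 m

heave_A = 363 × cos(34.2°) = 300.2 m
heave_B = 64.8 × cos(38°) = 51.06 m
total = 300.2 + 51.06 = 351 m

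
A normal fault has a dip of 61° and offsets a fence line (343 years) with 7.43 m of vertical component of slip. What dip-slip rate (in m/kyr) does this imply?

24.8 m/kyr

dip-slip = throw / sin(dip) = 7.43 m / sin(61°) = 8.495 m
rate = 8.495 m / 343 years = 0.0248 m/yr = 24.8 m/kyr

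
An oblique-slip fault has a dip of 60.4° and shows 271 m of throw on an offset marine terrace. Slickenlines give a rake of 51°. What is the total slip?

401 m

dip-slip = throw / sin(dip) = 271 / sin(60.4°) = 311.7 m
net slip = dip-slip / sin(rake) = 311.7 / sin(51°) = 401 m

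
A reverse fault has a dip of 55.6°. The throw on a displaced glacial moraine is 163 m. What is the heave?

heave = throw / tan(dip) = 163 / tan(55.6°) = 112 m

112 m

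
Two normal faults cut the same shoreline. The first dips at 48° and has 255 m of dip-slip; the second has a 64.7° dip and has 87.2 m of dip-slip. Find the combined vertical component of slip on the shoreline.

268 m

throw_A = 255 × sin(48°) = 189.5 m
throw_B = 87.2 × sin(64.7°) = 78.84 m
total = 189.5 + 78.84 = 268 m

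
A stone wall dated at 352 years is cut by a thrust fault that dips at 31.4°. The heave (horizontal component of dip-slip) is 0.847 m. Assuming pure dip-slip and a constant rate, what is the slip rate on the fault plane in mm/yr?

2.82 mm/yr

dip-slip = heave / cos(dip) = 0.847 m / cos(31.4°) = 0.9923 m
rate = 0.9923 m / 352 years = 0.00282 m/yr = 2.82 mm/yr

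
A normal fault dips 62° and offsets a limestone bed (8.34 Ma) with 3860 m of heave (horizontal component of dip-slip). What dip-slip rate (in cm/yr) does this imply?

dip-slip = heave / cos(dip) = 3860 m / cos(62°) = 8222 m
rate = 8222 m / 8.34 Ma = 0.000986 m/yr = 0.0986 cm/yr

0.0986 cm/yr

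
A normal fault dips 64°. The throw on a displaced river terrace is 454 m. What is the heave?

221 m

heave = throw / tan(dip) = 454 / tan(64°) = 221 m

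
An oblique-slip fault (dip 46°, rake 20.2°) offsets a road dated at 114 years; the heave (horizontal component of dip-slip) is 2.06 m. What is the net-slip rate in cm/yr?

dip-slip = heave / cos(dip) = 2.06 / cos(46°) = 2.965 m
net slip = dip-slip / sin(rake) = 2.965 / sin(20.2°) = 8.588 m
rate = 8.588 m / 114 years = 0.0753 m/yr = 7.53 cm/yr

7.53 cm/yr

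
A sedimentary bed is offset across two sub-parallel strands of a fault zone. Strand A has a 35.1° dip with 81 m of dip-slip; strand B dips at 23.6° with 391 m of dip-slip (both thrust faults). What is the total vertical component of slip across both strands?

203 m

throw_A = 81 × sin(35.1°) = 46.58 m
throw_B = 391 × sin(23.6°) = 156.5 m
total = 46.58 + 156.5 = 203 m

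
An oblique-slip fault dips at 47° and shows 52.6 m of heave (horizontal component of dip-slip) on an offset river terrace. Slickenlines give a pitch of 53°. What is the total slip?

dip-slip = heave / cos(dip) = 52.6 / cos(47°) = 77.13 m
net slip = dip-slip / sin(rake) = 77.13 / sin(53°) = 96.6 m

96.6 m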